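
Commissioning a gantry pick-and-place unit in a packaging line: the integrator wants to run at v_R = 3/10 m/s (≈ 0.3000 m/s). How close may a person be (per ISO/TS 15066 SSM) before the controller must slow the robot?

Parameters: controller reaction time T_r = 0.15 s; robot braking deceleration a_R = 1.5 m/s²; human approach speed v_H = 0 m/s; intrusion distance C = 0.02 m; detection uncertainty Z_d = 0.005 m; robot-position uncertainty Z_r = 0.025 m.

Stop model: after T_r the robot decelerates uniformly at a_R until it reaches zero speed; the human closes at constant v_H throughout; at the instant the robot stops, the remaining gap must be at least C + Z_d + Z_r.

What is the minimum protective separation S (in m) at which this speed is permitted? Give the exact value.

T_s = v_R/a_R = (3/10)/(3/2) = 0.2000 s
robot covers v_R·T_r = 0.3000·0.1500 = 0.0450 m before braking
robot under decel: 0.3000²/(2·1.5000) = 0.0300 m
person approaches 0.0000·(0.1500+0.2000) = 0.0000 m
margins: 0.0200+0.0050+0.0250 = 0.0500 m
S_min ≈ 0.0450+0.0300+0.0000+0.0500  ⇒  S_min = 1/8 m

S_min = 1/8 m = 0.1250 m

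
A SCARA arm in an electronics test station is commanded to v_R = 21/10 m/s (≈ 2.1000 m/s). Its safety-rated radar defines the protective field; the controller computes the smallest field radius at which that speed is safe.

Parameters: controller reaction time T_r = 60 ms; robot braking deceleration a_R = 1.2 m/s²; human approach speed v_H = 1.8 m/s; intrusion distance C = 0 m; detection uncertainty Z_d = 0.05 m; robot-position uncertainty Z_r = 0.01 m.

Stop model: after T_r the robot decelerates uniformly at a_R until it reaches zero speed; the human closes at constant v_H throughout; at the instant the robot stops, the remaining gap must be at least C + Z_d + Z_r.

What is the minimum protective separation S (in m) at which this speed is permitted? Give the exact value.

S_min = 10563/2000 m = 5.2815 m

T_s = v_R/a_R = (21/10)/(6/5) = 1.7500 s
reaction-phase robot travel = 2.1000·0.0600 = 0.1260 m
robot covers 2.1000·1.7500 − ½·1.2000·1.7500² = 1.8375 m while stopping
human over T_r+T_s: 1.8000·(0.0600+1.7500) = 3.2580 m
residual clearance needed = 0.0000+0.0500+0.0100 = 0.0600 m
S_min ≈ 0.1260+1.8375+3.2580+0.0600  ⇒  S_min = 10563/2000 m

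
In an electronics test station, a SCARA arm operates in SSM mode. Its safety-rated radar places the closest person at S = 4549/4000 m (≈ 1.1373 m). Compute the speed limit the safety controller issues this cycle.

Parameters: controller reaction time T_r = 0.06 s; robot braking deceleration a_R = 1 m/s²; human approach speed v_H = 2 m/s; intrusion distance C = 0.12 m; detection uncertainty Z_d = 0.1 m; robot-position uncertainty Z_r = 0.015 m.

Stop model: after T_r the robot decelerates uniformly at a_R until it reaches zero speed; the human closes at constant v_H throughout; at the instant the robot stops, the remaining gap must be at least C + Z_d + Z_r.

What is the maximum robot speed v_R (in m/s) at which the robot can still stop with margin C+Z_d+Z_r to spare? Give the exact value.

collect terms ⇒ (1/2)·v_R² + (103/50)·v_R + (-3129/4000) = 0
  disc = (103/50)² − 4·(1/2)·(-3129/4000) = 58081/10000 ; √disc = 241/100
  v_R = (−(103/50) + 241/100) / (2·(1/2)) = 7/20 m/s
check:
stop time T_s = (7/20)/1 = 0.3500 s
reaction-phase robot travel = 0.3500·0.0600 = 0.0210 m
robot under decel: 0.3500²/(2·1.0000) = 0.0612 m
human closes 2.0000·0.4100 = 0.8200 m
residual clearance needed = 0.1200+0.1000+0.0150 = 0.2350 m
sum ≈ 0.0210+0.0612+0.8200+0.2350 ≈ 1.1373 m = S ✓

v_R_max = 7/20 m/s = 0.3500 m/s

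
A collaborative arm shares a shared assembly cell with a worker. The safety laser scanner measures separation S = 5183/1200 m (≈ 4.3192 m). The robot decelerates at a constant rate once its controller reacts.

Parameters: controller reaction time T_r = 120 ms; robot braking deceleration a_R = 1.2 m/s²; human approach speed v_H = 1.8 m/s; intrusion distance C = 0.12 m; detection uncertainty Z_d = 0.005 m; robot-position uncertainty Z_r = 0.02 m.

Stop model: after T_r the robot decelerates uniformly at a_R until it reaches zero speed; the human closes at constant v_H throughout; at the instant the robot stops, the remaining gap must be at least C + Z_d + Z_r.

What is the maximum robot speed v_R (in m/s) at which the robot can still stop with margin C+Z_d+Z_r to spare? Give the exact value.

collect terms ⇒ (5/12)·v_R² + (81/50)·v_R + (-23749/6000) = 0
  disc = (81/50)² − 4·(5/12)·(-23749/6000) = 829921/90000 ; √disc = 911/300
  v_R = (−(81/50) + 911/300) / (2·(5/12)) = 17/10 m/s
check:
T_s = v_R/a_R = (17/10)/(6/5) = 1.4167 s
robot in T_r: 1.7000·0.1200 = 0.2040 m
robot under decel: 1.7000²/(2·1.2000) = 1.2042 m
human closes 1.8000·1.5367 = 2.7660 m
margins: 0.1200+0.0050+0.0200 = 0.1450 m
sum ≈ 0.2040+1.2042+2.7660+0.1450 ≈ 4.3192 m = S ✓

v_R_max = 17/10 m/s = 1.7000 m/s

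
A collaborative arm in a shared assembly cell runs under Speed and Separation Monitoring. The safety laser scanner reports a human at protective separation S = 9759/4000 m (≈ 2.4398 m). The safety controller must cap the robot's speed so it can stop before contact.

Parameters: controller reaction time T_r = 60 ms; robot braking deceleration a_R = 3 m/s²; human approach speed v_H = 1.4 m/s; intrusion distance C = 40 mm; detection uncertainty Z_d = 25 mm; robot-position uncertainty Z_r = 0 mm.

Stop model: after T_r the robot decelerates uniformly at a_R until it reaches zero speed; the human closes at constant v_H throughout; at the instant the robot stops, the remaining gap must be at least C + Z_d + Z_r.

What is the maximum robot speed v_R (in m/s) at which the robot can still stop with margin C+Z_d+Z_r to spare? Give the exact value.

quadratic (1/6)·v² + (79/150)·v + (-9163/4000) = 0
  disc = (79/150)² − 4·(1/6)·(-9163/4000) = 162409/90000 ; √disc = 403/300
  v_R = (−(79/150) + 403/300) / (2·(1/6)) = 49/20 m/s
check:
stop time T_s = (49/20)/3 = 0.8167 s
robot covers v_R·T_r = 2.4500·0.0600 = 0.1470 m before braking
robot covers 2.4500·0.8167 − ½·3.0000·0.8167² = 1.0004 m while stopping
person approaches 1.4000·(0.0600+0.8167) = 1.2273 m
residual clearance needed = 0.0400+0.0250+0.0000 = 0.0650 m
sum ≈ 0.1470+1.0004+1.2273+0.0650 ≈ 2.4398 m = S ✓

v_R_max = 49/20 m/s = 2.4500 m/s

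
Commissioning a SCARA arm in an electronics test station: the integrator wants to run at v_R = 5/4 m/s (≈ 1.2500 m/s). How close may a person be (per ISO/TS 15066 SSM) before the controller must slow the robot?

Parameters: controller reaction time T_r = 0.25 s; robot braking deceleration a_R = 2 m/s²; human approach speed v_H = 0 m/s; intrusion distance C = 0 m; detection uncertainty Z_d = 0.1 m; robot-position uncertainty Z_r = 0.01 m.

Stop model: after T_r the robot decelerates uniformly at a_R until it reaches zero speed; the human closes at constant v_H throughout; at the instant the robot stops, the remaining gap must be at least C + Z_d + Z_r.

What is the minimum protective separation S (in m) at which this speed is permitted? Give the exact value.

T_s = v_R/a_R = (5/4)/2 = 0.6250 s
robot in T_r: 1.2500·0.2500 = 0.3125 m
robot under decel: 1.2500²/(2·2.0000) = 0.3906 m
human closes 0.0000·0.8750 = 0.0000 m
margins: 0.0000+0.1000+0.0100 = 0.1100 m
S_min ≈ 0.3125+0.3906+0.0000+0.1100  ⇒  S_min = 1301/1600 m

S_min = 1301/1600 m = 0.8131 m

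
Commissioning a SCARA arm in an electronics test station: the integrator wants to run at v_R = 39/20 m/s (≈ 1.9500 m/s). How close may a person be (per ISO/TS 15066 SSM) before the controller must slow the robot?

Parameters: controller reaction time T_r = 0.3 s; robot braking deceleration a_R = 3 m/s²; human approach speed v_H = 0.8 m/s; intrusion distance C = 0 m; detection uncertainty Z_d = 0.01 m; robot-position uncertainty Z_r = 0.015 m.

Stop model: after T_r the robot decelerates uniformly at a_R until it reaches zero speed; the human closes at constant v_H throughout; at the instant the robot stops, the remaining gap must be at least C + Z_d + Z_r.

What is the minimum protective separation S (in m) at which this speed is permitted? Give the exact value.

S_min = 1603/800 m = 2.0038 m

braking lasts T_s = (39/20)/3 = 0.6500 s
reaction-phase robot travel = 1.9500·0.3000 = 0.5850 m
robot under decel: 1.9500²/(2·3.0000) = 0.6338 m
human closes 0.8000·0.9500 = 0.7600 m
margins: 0.0000+0.0100+0.0150 = 0.0250 m
S_min ≈ 0.5850+0.6338+0.7600+0.0250  ⇒  S_min = 1603/800 m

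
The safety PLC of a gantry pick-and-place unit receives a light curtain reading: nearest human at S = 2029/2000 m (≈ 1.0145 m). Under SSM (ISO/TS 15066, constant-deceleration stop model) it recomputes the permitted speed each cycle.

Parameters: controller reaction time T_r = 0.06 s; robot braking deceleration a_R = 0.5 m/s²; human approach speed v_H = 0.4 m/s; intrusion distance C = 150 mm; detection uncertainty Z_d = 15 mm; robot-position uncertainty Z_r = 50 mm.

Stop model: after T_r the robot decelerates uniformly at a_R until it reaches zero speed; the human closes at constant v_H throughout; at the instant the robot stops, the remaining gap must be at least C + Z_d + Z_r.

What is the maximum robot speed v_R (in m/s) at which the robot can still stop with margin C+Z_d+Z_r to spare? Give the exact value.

quadratic (1)·v² + (43/50)·v + (-1551/2000) = 0
  disc = (43/50)² − 4·(1)·(-1551/2000) = 2401/625 ; √disc = 49/25
  v_R = (−(43/50) + 49/25) / (2·(1)) = 11/20 m/s
check:
braking lasts T_s = (11/20)/(1/2) = 1.1000 s
robot covers v_R·T_r = 0.5500·0.0600 = 0.0330 m before braking
robot covers 0.5500·1.1000 − ½·0.5000·1.1000² = 0.3025 m while stopping
human over T_r+T_s: 0.4000·(0.0600+1.1000) = 0.4640 m
residual clearance needed = 0.1500+0.0150+0.0500 = 0.2150 m
sum ≈ 0.0330+0.3025+0.4640+0.2150 ≈ 1.0145 m = S ✓

v_R_max = 11/20 m/s = 0.5500 m/s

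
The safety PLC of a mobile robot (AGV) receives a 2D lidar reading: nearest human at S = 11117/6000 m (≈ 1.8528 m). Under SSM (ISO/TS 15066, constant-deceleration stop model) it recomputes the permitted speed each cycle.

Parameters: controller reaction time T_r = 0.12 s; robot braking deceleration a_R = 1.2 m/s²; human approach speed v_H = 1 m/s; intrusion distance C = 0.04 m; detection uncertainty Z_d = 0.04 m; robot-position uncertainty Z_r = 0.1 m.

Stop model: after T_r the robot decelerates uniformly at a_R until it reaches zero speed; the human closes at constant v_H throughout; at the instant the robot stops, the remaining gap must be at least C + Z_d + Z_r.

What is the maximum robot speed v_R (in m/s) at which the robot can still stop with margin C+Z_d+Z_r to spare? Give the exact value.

v_R_max = 11/10 m/s = 1.1000 m/s

collect terms ⇒ (5/12)·v_R² + (143/150)·v_R + (-9317/6000) = 0
  disc = (143/150)² − 4·(5/12)·(-9317/6000) = 34969/10000 ; √disc = 187/100
  v_R = (−(143/150) + 187/100) / (2·(5/12)) = 11/10 m/s
check:
stop time T_s = (11/10)/(6/5) = 0.9167 s
robot in T_r: 1.1000·0.1200 = 0.1320 m
robot covers 1.1000·0.9167 − ½·1.2000·0.9167² = 0.5042 m while stopping
person approaches 1.0000·(0.1200+0.9167) = 1.0367 m
margins: 0.0400+0.0400+0.1000 = 0.1800 m
sum ≈ 0.1320+0.5042+1.0367+0.1800 ≈ 1.8528 m = S ✓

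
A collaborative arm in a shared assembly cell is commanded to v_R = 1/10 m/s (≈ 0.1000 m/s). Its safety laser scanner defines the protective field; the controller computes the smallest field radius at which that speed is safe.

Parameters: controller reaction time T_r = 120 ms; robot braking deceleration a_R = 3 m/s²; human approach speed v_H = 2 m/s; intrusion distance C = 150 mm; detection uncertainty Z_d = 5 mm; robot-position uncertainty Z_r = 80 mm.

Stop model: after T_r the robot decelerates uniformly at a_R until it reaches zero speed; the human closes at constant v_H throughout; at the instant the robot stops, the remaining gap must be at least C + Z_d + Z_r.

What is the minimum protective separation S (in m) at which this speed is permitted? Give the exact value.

S_min = 833/1500 m = 0.5553 m

braking lasts T_s = (1/10)/3 = 0.0333 s
robot covers v_R·T_r = 0.1000·0.1200 = 0.0120 m before braking
robot under decel: 0.1000²/(2·3.0000) = 0.0017 m
human closes 2.0000·0.1533 = 0.3067 m
C+Z_d+Z_r = 0.1500+0.0050+0.0800 = 0.2350 m
S_min ≈ 0.0120+0.0017+0.3067+0.2350  ⇒  S_min = 833/1500 m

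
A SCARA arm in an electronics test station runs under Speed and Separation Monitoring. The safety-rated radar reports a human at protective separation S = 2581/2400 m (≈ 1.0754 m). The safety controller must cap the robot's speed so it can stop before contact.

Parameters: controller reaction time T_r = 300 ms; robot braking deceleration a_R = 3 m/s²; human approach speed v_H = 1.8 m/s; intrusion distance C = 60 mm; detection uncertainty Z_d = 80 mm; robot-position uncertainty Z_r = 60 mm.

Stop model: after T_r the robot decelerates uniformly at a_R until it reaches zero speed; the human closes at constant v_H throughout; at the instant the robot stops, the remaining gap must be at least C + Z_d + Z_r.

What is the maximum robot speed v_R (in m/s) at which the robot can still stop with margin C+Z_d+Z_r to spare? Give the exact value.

quadratic (1/6)·v² + (9/10)·v + (-161/480) = 0
  disc = (9/10)² − 4·(1/6)·(-161/480) = 3721/3600 ; √disc = 61/60
  v_R = (−(9/10) + 61/60) / (2·(1/6)) = 7/20 m/s
check:
T_s = v_R/a_R = (7/20)/3 = 0.1167 s
robot covers v_R·T_r = 0.3500·0.3000 = 0.1050 m before braking
braking distance = 0.3500²/(2·3.0000) = 0.0204 m
human over T_r+T_s: 1.8000·(0.3000+0.1167) = 0.7500 m
C+Z_d+Z_r = 0.0600+0.0800+0.0600 = 0.2000 m
sum ≈ 0.1050+0.0204+0.7500+0.2000 ≈ 1.0754 m = S ✓

v_R_max = 7/20 m/s = 0.3500 m/s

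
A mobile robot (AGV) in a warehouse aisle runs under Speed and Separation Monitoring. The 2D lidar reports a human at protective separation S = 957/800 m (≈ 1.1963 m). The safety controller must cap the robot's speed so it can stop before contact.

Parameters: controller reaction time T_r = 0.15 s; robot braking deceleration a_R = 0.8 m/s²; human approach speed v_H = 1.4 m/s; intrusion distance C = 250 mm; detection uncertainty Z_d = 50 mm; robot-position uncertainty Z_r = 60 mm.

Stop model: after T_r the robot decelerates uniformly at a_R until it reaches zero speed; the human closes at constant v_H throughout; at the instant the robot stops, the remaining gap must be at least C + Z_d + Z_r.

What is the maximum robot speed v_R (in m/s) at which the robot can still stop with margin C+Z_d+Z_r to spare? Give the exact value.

v_R_max = 3/10 m/s = 0.3000 m/s

collect terms ⇒ (5/8)·v_R² + (19/10)·v_R + (-501/800) = 0
  disc = (19/10)² − 4·(5/8)·(-501/800) = 8281/1600 ; √disc = 91/40
  v_R = (−(19/10) + 91/40) / (2·(5/8)) = 3/10 m/s
check:
braking lasts T_s = (3/10)/(4/5) = 0.3750 s
robot in T_r: 0.3000·0.1500 = 0.0450 m
robot covers 0.3000·0.3750 − ½·0.8000·0.3750² = 0.0563 m while stopping
person approaches 1.4000·(0.1500+0.3750) = 0.7350 m
residual clearance needed = 0.2500+0.0500+0.0600 = 0.3600 m
sum ≈ 0.0450+0.0563+0.7350+0.3600 ≈ 1.1963 m = S ✓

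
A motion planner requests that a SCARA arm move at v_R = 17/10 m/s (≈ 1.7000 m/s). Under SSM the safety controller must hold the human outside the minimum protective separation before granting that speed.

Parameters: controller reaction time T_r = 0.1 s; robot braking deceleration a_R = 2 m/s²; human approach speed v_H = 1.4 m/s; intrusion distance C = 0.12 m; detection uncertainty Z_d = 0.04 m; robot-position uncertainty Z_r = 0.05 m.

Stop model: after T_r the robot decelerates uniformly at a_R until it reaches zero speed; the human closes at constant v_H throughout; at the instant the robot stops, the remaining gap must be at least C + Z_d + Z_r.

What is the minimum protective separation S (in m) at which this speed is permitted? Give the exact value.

S_min = 973/400 m = 2.4325 m

stop time T_s = (17/10)/2 = 0.8500 s
robot covers v_R·T_r = 1.7000·0.1000 = 0.1700 m before braking
robot covers 1.7000·0.8500 − ½·2.0000·0.8500² = 0.7225 m while stopping
human over T_r+T_s: 1.4000·(0.1000+0.8500) = 1.3300 m
C+Z_d+Z_r = 0.1200+0.0400+0.0500 = 0.2100 m
S_min ≈ 0.1700+0.7225+1.3300+0.2100  ⇒  S_min = 973/400 m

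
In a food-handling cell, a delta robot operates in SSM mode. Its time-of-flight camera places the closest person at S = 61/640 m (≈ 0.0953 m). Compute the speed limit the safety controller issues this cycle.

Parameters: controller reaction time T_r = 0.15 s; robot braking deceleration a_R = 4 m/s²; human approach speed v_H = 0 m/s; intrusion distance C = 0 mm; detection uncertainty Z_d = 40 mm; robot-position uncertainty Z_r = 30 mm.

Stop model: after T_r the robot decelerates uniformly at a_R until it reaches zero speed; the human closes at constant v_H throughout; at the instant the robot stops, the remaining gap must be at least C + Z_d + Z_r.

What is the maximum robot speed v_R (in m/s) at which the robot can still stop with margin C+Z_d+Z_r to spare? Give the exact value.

v_R_max = 3/20 m/s = 0.1500 m/s

at the boundary: (1/8)·v² + (3/20)·v + (-81/3200) = 0
  disc = (3/20)² − 4·(1/8)·(-81/3200) = 9/256 ; √disc = 3/16
  v_R = (−(3/20) + 3/16) / (2·(1/8)) = 3/20 m/s
check:
T_s = v_R/a_R = (3/20)/4 = 0.0375 s
robot in T_r: 0.1500·0.1500 = 0.0225 m
braking distance = 0.1500²/(2·4.0000) = 0.0028 m
human closes 0.0000·0.1875 = 0.0000 m
residual clearance needed = 0.0000+0.0400+0.0300 = 0.0700 m
sum ≈ 0.0225+0.0028+0.0000+0.0700 ≈ 0.0953 m = S ✓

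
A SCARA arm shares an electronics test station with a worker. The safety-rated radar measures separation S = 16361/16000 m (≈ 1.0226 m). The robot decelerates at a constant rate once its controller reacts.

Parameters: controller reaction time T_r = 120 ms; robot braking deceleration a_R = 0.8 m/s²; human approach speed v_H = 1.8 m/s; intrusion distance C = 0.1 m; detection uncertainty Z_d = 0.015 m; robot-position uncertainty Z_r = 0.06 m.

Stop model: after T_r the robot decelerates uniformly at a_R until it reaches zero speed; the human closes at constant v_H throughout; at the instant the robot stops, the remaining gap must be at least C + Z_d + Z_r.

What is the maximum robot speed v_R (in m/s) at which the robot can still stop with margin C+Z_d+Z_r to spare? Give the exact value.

v_R_max = 1/4 m/s = 0.2500 m/s

at the boundary: (5/8)·v² + (237/100)·v + (-2021/3200) = 0
  disc = (237/100)² − 4·(5/8)·(-2021/3200) = 1151329/160000 ; √disc = 1073/400
  v_R = (−(237/100) + 1073/400) / (2·(5/8)) = 1/4 m/s
check:
braking lasts T_s = (1/4)/(4/5) = 0.3125 s
robot in T_r: 0.2500·0.1200 = 0.0300 m
braking distance = 0.2500²/(2·0.8000) = 0.0391 m
person approaches 1.8000·(0.1200+0.3125) = 0.7785 m
C+Z_d+Z_r = 0.1000+0.0150+0.0600 = 0.1750 m
sum ≈ 0.0300+0.0391+0.7785+0.1750 ≈ 1.0226 m = S ✓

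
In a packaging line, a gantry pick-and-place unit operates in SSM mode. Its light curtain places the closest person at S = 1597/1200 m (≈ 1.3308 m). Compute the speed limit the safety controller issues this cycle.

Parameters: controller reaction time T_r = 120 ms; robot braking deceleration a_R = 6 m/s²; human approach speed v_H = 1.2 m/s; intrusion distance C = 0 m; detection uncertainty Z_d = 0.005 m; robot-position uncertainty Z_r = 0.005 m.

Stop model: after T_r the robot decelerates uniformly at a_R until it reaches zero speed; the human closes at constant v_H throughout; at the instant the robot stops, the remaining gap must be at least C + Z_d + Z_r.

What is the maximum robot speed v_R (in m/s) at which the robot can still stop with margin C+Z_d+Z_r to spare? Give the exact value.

quadratic (1/12)·v² + (8/25)·v + (-7061/6000) = 0
  disc = (8/25)² − 4·(1/12)·(-7061/6000) = 44521/90000 ; √disc = 211/300
  v_R = (−(8/25) + 211/300) / (2·(1/12)) = 23/10 m/s
check:
braking lasts T_s = (23/10)/6 = 0.3833 s
robot in T_r: 2.3000·0.1200 = 0.2760 m
robot under decel: 2.3000²/(2·6.0000) = 0.4408 m
human closes 1.2000·0.5033 = 0.6040 m
C+Z_d+Z_r = 0.0000+0.0050+0.0050 = 0.0100 m
sum ≈ 0.2760+0.4408+0.6040+0.0100 ≈ 1.3308 m = S ✓

v_R_max = 23/10 m/s = 2.3000 m/s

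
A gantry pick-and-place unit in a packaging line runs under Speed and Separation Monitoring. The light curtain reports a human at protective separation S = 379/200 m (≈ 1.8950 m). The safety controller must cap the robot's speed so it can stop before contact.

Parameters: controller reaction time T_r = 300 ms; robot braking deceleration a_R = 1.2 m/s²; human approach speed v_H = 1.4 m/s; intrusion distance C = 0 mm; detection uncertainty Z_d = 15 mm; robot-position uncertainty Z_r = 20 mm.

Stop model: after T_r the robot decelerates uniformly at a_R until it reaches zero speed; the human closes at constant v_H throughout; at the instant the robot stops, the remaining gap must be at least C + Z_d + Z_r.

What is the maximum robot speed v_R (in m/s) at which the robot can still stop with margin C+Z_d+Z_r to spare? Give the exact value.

v_R_max = 4/5 m/s = 0.8000 m/s

quadratic (5/12)·v² + (22/15)·v + (-36/25) = 0
  disc = (22/15)² − 4·(5/12)·(-36/25) = 1024/225 ; √disc = 32/15
  v_R = (−(22/15) + 32/15) / (2·(5/12)) = 4/5 m/s
check:
braking lasts T_s = (4/5)/(6/5) = 0.6667 s
reaction-phase robot travel = 0.8000·0.3000 = 0.2400 m
robot covers 0.8000·0.6667 − ½·1.2000·0.6667² = 0.2667 m while stopping
person approaches 1.4000·(0.3000+0.6667) = 1.3533 m
residual clearance needed = 0.0000+0.0150+0.0200 = 0.0350 m
sum ≈ 0.2400+0.2667+1.3533+0.0350 ≈ 1.8950 m = S ✓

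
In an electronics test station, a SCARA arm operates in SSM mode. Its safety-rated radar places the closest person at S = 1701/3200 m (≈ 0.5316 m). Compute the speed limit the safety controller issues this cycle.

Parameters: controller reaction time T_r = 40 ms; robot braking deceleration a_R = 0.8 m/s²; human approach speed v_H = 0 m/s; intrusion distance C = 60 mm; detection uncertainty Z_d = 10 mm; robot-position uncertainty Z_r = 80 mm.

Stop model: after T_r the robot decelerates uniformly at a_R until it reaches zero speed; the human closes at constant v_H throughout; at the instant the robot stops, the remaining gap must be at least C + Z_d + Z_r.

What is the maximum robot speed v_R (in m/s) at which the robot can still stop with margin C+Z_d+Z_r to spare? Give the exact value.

v_R_max = 3/4 m/s = 0.7500 m/s

quadratic (5/8)·v² + (1/25)·v + (-1221/3200) = 0
  disc = (1/25)² − 4·(5/8)·(-1221/3200) = 152881/160000 ; √disc = 391/400
  v_R = (−(1/25) + 391/400) / (2·(5/8)) = 3/4 m/s
check:
braking lasts T_s = (3/4)/(4/5) = 0.9375 s
reaction-phase robot travel = 0.7500·0.0400 = 0.0300 m
robot covers 0.7500·0.9375 − ½·0.8000·0.9375² = 0.3516 m while stopping
human over T_r+T_s: 0.0000·(0.0400+0.9375) = 0.0000 m
margins: 0.0600+0.0100+0.0800 = 0.1500 m
sum ≈ 0.0300+0.3516+0.0000+0.1500 ≈ 0.5316 m = S ✓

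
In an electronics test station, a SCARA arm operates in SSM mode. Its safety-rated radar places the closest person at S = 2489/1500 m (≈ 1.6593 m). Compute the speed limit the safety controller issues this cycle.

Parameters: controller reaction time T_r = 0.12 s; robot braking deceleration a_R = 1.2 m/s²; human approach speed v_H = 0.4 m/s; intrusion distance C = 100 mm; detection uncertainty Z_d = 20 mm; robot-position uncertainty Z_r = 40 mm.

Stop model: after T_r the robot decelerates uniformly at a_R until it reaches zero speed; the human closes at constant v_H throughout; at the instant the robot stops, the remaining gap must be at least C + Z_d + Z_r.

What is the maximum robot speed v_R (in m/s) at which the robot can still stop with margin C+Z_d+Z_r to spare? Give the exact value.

v_R_max = 7/5 m/s = 1.4000 m/s

quadratic (5/12)·v² + (34/75)·v + (-2177/1500) = 0
  disc = (34/75)² − 4·(5/12)·(-2177/1500) = 6561/2500 ; √disc = 81/50
  v_R = (−(34/75) + 81/50) / (2·(5/12)) = 7/5 m/s
check:
stop time T_s = (7/5)/(6/5) = 1.1667 s
robot covers v_R·T_r = 1.4000·0.1200 = 0.1680 m before braking
braking distance = 1.4000²/(2·1.2000) = 0.8167 m
human closes 0.4000·1.2867 = 0.5147 m
residual clearance needed = 0.1000+0.0200+0.0400 = 0.1600 m
sum ≈ 0.1680+0.8167+0.5147+0.1600 ≈ 1.6593 m = S ✓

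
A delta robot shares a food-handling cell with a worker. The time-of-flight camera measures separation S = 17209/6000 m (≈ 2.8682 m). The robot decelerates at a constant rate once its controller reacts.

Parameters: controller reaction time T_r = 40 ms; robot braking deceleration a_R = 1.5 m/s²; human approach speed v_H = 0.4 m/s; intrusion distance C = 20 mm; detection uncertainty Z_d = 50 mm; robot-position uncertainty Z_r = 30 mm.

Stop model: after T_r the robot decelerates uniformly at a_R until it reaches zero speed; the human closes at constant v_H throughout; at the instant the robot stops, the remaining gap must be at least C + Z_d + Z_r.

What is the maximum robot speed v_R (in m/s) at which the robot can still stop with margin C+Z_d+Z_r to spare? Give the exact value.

quadratic (1/3)·v² + (23/75)·v + (-16513/6000) = 0
  disc = (23/75)² − 4·(1/3)·(-16513/6000) = 9409/2500 ; √disc = 97/50
  v_R = (−(23/75) + 97/50) / (2·(1/3)) = 49/20 m/s
check:
stop time T_s = (49/20)/(3/2) = 1.6333 s
robot in T_r: 2.4500·0.0400 = 0.0980 m
robot covers 2.4500·1.6333 − ½·1.5000·1.6333² = 2.0008 m while stopping
human closes 0.4000·1.6733 = 0.6693 m
residual clearance needed = 0.0200+0.0500+0.0300 = 0.1000 m
sum ≈ 0.0980+2.0008+0.6693+0.1000 ≈ 2.8682 m = S ✓

v_R_max = 49/20 m/s = 2.4500 m/s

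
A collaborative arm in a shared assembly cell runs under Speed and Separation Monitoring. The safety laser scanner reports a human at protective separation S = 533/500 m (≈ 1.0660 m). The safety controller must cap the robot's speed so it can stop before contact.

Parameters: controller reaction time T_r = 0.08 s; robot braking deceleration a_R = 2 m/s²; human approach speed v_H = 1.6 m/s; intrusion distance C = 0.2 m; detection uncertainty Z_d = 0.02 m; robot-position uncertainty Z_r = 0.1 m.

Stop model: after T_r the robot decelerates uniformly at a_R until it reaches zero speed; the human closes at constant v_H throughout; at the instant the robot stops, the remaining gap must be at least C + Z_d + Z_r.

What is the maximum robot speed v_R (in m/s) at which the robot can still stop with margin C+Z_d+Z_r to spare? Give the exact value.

v_R_max = 3/5 m/s = 0.6000 m/s

at the boundary: (1/4)·v² + (22/25)·v + (-309/500) = 0
  disc = (22/25)² − 4·(1/4)·(-309/500) = 3481/2500 ; √disc = 59/50
  v_R = (−(22/25) + 59/50) / (2·(1/4)) = 3/5 m/s
check:
T_s = v_R/a_R = (3/5)/2 = 0.3000 s
robot covers v_R·T_r = 0.6000·0.0800 = 0.0480 m before braking
robot covers 0.6000·0.3000 − ½·2.0000·0.3000² = 0.0900 m while stopping
human over T_r+T_s: 1.6000·(0.0800+0.3000) = 0.6080 m
margins: 0.2000+0.0200+0.1000 = 0.3200 m
sum ≈ 0.0480+0.0900+0.6080+0.3200 ≈ 1.0660 m = S ✓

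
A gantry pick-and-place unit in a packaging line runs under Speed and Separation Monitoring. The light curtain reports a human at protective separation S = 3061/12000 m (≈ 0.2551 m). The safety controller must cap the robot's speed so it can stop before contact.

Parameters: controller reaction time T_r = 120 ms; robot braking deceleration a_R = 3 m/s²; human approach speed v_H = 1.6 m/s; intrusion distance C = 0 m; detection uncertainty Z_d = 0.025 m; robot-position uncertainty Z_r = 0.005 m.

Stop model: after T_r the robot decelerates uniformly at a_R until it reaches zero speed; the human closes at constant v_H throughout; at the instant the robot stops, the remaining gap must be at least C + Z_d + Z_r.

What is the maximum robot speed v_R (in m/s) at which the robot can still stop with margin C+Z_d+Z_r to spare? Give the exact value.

v_R_max = 1/20 m/s = 0.0500 m/s

at the boundary: (1/6)·v² + (49/75)·v + (-397/12000) = 0
  disc = (49/75)² − 4·(1/6)·(-397/12000) = 4489/10000 ; √disc = 67/100
  v_R = (−(49/75) + 67/100) / (2·(1/6)) = 1/20 m/s
check:
braking lasts T_s = (1/20)/3 = 0.0167 s
robot covers v_R·T_r = 0.0500·0.1200 = 0.0060 m before braking
robot under decel: 0.0500²/(2·3.0000) = 0.0004 m
human over T_r+T_s: 1.6000·(0.1200+0.0167) = 0.2187 m
C+Z_d+Z_r = 0.0000+0.0250+0.0050 = 0.0300 m
sum ≈ 0.0060+0.0004+0.2187+0.0300 ≈ 0.2551 m = S ✓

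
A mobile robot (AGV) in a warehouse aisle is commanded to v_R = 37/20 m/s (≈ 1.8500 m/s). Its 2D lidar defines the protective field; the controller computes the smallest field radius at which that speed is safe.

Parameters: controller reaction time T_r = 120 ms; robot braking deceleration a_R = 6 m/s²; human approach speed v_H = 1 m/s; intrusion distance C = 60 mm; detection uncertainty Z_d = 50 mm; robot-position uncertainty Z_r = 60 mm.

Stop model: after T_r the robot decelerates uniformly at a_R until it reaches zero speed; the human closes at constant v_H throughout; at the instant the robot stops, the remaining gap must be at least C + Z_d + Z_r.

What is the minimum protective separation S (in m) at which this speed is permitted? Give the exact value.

T_s = v_R/a_R = (37/20)/6 = 0.3083 s
robot in T_r: 1.8500·0.1200 = 0.2220 m
robot under decel: 1.8500²/(2·6.0000) = 0.2852 m
human over T_r+T_s: 1.0000·(0.1200+0.3083) = 0.4283 m
residual clearance needed = 0.0600+0.0500+0.0600 = 0.1700 m
S_min ≈ 0.2220+0.2852+0.4283+0.1700  ⇒  S_min = 26533/24000 m

S_min = 26533/24000 m = 1.1055 m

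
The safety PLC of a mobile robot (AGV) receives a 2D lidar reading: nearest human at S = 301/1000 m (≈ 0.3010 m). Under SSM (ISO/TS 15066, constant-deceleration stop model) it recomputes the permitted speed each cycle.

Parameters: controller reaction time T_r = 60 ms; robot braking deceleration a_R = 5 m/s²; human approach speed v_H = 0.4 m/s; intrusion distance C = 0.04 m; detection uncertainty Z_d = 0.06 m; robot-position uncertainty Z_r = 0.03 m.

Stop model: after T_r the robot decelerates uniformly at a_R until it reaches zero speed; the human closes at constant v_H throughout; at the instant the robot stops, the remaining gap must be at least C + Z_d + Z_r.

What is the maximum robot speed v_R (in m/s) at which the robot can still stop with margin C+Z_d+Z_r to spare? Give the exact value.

collect terms ⇒ (1/10)·v_R² + (7/50)·v_R + (-147/1000) = 0
  disc = (7/50)² − 4·(1/10)·(-147/1000) = 49/625 ; √disc = 7/25
  v_R = (−(7/50) + 7/25) / (2·(1/10)) = 7/10 m/s
check:
braking lasts T_s = (7/10)/5 = 0.1400 s
robot covers v_R·T_r = 0.7000·0.0600 = 0.0420 m before braking
robot covers 0.7000·0.1400 − ½·5.0000·0.1400² = 0.0490 m while stopping
human closes 0.4000·0.2000 = 0.0800 m
margins: 0.0400+0.0600+0.0300 = 0.1300 m
sum ≈ 0.0420+0.0490+0.0800+0.1300 ≈ 0.3010 m = S ✓

v_R_max = 7/10 m/s = 0.7000 m/s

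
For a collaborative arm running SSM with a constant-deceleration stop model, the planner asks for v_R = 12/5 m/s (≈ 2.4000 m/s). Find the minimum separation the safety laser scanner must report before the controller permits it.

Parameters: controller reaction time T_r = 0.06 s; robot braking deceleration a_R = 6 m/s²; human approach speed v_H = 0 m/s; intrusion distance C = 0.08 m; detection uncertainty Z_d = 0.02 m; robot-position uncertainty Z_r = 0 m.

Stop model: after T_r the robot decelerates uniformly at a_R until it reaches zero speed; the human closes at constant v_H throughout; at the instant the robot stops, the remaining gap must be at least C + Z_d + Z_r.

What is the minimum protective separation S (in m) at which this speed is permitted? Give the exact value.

braking lasts T_s = (12/5)/6 = 0.4000 s
robot covers v_R·T_r = 2.4000·0.0600 = 0.1440 m before braking
braking distance = 2.4000²/(2·6.0000) = 0.4800 m
human closes 0.0000·0.4600 = 0.0000 m
margins: 0.0800+0.0200+0.0000 = 0.1000 m
S_min ≈ 0.1440+0.4800+0.0000+0.1000  ⇒  S_min = 181/250 m

S_min = 181/250 m = 0.7240 m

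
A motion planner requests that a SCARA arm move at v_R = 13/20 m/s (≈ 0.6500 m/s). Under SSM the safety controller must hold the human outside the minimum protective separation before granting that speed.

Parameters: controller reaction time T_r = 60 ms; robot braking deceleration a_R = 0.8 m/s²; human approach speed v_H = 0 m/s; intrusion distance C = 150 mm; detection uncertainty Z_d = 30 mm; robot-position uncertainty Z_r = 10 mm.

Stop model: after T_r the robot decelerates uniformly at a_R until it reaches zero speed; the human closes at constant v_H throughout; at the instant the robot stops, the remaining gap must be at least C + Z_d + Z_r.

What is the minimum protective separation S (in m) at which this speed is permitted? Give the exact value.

S_min = 7889/16000 m = 0.4931 m

T_s = v_R/a_R = (13/20)/(4/5) = 0.8125 s
reaction-phase robot travel = 0.6500·0.0600 = 0.0390 m
braking distance = 0.6500²/(2·0.8000) = 0.2641 m
human closes 0.0000·0.8725 = 0.0000 m
margins: 0.1500+0.0300+0.0100 = 0.1900 m
S_min ≈ 0.0390+0.2641+0.0000+0.1900  ⇒  S_min = 7889/16000 m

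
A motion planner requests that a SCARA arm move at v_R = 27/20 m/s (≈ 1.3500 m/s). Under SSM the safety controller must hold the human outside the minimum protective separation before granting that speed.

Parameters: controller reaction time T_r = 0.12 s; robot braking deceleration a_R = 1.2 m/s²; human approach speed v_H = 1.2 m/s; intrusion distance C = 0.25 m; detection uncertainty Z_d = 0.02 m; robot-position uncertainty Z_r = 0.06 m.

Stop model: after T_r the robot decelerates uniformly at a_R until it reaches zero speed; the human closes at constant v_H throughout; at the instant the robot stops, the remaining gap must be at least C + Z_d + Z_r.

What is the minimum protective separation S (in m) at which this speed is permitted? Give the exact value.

S_min = 21963/8000 m = 2.7454 m

T_s = v_R/a_R = (27/20)/(6/5) = 1.1250 s
robot covers v_R·T_r = 1.3500·0.1200 = 0.1620 m before braking
robot covers 1.3500·1.1250 − ½·1.2000·1.1250² = 0.7594 m while stopping
human over T_r+T_s: 1.2000·(0.1200+1.1250) = 1.4940 m
margins: 0.2500+0.0200+0.0600 = 0.3300 m
S_min ≈ 0.1620+0.7594+1.4940+0.3300  ⇒  S_min = 21963/8000 m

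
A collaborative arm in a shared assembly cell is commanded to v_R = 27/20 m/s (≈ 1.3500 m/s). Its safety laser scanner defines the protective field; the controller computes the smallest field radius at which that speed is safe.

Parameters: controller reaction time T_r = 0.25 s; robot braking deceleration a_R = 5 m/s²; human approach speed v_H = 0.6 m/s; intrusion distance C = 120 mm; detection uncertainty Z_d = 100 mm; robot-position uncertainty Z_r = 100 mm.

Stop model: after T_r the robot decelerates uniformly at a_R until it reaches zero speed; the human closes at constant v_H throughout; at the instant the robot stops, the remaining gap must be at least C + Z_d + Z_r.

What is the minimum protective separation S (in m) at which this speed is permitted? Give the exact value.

S_min = 4607/4000 m = 1.1518 m

stop time T_s = (27/20)/5 = 0.2700 s
reaction-phase robot travel = 1.3500·0.2500 = 0.3375 m
robot under decel: 1.3500²/(2·5.0000) = 0.1822 m
human closes 0.6000·0.5200 = 0.3120 m
residual clearance needed = 0.1200+0.1000+0.1000 = 0.3200 m
S_min ≈ 0.3375+0.1822+0.3120+0.3200  ⇒  S_min = 4607/4000 m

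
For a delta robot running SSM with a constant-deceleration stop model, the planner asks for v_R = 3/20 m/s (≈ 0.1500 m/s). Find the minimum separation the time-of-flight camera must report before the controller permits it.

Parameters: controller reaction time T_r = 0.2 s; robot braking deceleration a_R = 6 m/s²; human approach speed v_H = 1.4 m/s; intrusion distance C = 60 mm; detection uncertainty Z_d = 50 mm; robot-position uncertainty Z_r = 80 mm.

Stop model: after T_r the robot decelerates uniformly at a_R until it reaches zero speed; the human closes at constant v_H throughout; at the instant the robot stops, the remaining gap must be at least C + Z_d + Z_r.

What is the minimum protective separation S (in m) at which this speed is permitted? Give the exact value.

S_min = 859/1600 m = 0.5369 m

T_s = v_R/a_R = (3/20)/6 = 0.0250 s
robot covers v_R·T_r = 0.1500·0.2000 = 0.0300 m before braking
robot covers 0.1500·0.0250 − ½·6.0000·0.0250² = 0.0019 m while stopping
human closes 1.4000·0.2250 = 0.3150 m
C+Z_d+Z_r = 0.0600+0.0500+0.0800 = 0.1900 m
S_min ≈ 0.0300+0.0019+0.3150+0.1900  ⇒  S_min = 859/1600 m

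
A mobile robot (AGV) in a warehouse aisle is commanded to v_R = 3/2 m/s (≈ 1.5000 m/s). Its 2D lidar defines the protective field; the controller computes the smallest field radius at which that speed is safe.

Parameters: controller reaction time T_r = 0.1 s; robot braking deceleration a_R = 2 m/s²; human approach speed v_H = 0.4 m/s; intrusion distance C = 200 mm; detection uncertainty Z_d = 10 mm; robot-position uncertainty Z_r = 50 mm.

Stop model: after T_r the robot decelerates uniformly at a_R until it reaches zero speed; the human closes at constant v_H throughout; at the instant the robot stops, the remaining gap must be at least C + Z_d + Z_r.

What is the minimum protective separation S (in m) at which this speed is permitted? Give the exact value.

S_min = 21/16 m = 1.3125 m

braking lasts T_s = (3/2)/2 = 0.7500 s
reaction-phase robot travel = 1.5000·0.1000 = 0.1500 m
braking distance = 1.5000²/(2·2.0000) = 0.5625 m
human closes 0.4000·0.8500 = 0.3400 m
margins: 0.2000+0.0100+0.0500 = 0.2600 m
S_min ≈ 0.1500+0.5625+0.3400+0.2600  ⇒  S_min = 21/16 m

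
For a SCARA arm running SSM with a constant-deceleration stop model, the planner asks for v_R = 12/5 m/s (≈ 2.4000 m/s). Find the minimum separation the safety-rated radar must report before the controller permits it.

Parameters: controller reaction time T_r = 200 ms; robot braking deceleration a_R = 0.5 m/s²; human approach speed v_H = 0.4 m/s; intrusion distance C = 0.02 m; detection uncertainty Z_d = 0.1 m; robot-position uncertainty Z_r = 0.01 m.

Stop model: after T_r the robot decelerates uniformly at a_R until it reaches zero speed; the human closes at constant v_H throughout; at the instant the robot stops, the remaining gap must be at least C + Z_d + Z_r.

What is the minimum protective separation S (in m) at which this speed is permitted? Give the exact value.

S_min = 837/100 m = 8.3700 m

stop time T_s = (12/5)/(1/2) = 4.8000 s
reaction-phase robot travel = 2.4000·0.2000 = 0.4800 m
robot covers 2.4000·4.8000 − ½·0.5000·4.8000² = 5.7600 m while stopping
human over T_r+T_s: 0.4000·(0.2000+4.8000) = 2.0000 m
C+Z_d+Z_r = 0.0200+0.1000+0.0100 = 0.1300 m
S_min ≈ 0.4800+5.7600+2.0000+0.1300  ⇒  S_min = 837/100 m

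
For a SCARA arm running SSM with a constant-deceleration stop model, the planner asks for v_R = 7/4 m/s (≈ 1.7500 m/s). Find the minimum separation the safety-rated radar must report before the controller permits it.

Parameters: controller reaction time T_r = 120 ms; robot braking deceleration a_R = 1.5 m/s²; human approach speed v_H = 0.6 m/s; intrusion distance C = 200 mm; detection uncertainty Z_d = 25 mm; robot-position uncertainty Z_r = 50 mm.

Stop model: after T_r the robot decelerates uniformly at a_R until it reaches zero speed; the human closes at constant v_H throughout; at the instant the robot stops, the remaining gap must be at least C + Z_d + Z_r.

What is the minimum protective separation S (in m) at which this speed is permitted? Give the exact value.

S_min = 13667/6000 m = 2.2778 m

stop time T_s = (7/4)/(3/2) = 1.1667 s
robot in T_r: 1.7500·0.1200 = 0.2100 m
robot under decel: 1.7500²/(2·1.5000) = 1.0208 m
human over T_r+T_s: 0.6000·(0.1200+1.1667) = 0.7720 m
margins: 0.2000+0.0250+0.0500 = 0.2750 m
S_min ≈ 0.2100+1.0208+0.7720+0.2750  ⇒  S_min = 13667/6000 m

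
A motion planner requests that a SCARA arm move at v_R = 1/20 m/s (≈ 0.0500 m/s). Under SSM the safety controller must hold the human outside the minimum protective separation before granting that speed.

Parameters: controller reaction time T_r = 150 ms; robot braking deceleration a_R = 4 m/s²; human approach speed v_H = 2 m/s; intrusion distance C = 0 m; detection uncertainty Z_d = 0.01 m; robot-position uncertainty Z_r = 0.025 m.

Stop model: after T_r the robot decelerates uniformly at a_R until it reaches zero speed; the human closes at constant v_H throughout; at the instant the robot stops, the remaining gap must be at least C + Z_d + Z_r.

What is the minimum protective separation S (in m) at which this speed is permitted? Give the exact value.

braking lasts T_s = (1/20)/4 = 0.0125 s
robot in T_r: 0.0500·0.1500 = 0.0075 m
robot under decel: 0.0500²/(2·4.0000) = 0.0003 m
person approaches 2.0000·(0.1500+0.0125) = 0.3250 m
margins: 0.0000+0.0100+0.0250 = 0.0350 m
S_min ≈ 0.0075+0.0003+0.3250+0.0350  ⇒  S_min = 1177/3200 m

S_min = 1177/3200 m = 0.3678 m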